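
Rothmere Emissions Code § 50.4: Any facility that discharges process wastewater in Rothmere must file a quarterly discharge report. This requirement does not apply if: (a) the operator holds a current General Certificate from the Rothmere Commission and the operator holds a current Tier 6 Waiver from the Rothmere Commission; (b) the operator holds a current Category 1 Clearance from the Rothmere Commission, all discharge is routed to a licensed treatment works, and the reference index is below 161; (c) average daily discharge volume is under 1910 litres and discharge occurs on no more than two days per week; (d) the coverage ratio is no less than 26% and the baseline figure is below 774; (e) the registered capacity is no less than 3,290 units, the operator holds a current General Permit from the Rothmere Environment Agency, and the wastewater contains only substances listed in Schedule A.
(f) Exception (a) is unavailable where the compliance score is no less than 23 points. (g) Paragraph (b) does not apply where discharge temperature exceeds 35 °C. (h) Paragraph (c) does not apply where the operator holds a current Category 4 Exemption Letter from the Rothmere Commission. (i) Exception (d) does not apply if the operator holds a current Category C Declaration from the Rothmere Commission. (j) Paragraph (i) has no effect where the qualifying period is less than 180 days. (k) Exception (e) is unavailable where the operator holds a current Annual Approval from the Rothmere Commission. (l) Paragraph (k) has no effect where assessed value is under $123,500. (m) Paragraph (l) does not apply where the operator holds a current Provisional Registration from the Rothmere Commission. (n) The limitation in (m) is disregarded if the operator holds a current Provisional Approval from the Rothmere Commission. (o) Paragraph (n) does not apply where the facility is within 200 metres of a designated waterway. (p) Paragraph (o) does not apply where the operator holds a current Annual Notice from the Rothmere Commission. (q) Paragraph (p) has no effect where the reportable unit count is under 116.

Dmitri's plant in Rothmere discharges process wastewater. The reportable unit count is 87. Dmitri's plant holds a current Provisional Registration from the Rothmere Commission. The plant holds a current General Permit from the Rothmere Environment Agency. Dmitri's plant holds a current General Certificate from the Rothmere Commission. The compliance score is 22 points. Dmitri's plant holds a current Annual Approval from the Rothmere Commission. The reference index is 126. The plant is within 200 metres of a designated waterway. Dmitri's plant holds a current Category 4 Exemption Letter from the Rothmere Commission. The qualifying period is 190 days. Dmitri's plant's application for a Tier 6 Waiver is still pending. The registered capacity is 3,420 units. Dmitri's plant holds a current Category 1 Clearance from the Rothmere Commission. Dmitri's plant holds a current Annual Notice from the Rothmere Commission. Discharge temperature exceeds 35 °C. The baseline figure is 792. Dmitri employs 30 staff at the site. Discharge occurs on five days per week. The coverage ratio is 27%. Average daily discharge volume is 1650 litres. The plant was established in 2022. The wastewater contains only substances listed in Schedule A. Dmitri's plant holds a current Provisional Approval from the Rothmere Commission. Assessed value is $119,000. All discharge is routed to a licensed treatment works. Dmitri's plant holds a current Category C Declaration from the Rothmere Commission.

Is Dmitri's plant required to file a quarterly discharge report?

Yes — Dmitri's plant must file a quarterly discharge report.

Exception (a) does not apply: no current Tier 6 Waiver is held.
All of (b)'s requirements are met (a current Category 1 Clearance is held; discharge is routed to a licensed treatment works; the reference index is 126, below the 161 limit). Turning to paragraph (g): (g) operates against (b): discharge temperature exceeds 35 °C. So (b) is unavailable.
Exception (c) requires that discharge occurs on no more than two days per week; but discharge occurs on five days per week, so (c) is unavailable.
Exception (d) requires that the baseline figure is below 774; but the baseline figure is 792, not below 774, so (d) is unavailable.
Exception (e) is satisfied on its face — the registered capacity is 3,420 units, meeting the 3,290 units threshold; a current General Permit is held; the wastewater is Schedule-A-only. But applying paragraphs (k)–(q): (k) operates against (e): a current Annual Approval is held. (l) is engaged (assessed value is $119,000, under the $123,500 limit), but is set aside by (m): (m) operates against (l): a current Provisional Registration is held. (n) would limit (m) — a current Provisional Approval is held — but (o) sets (n) aside: (o) operates against (n): the plant is within 200 m of a designated waterway. (p) would limit (o) — a current Annual Notice is held — but (q) sets (p) aside: (q) operates against (p): the reportable unit count is 87, under the 116 limit. So (e) is unavailable.
No exception applies. The general rule governs.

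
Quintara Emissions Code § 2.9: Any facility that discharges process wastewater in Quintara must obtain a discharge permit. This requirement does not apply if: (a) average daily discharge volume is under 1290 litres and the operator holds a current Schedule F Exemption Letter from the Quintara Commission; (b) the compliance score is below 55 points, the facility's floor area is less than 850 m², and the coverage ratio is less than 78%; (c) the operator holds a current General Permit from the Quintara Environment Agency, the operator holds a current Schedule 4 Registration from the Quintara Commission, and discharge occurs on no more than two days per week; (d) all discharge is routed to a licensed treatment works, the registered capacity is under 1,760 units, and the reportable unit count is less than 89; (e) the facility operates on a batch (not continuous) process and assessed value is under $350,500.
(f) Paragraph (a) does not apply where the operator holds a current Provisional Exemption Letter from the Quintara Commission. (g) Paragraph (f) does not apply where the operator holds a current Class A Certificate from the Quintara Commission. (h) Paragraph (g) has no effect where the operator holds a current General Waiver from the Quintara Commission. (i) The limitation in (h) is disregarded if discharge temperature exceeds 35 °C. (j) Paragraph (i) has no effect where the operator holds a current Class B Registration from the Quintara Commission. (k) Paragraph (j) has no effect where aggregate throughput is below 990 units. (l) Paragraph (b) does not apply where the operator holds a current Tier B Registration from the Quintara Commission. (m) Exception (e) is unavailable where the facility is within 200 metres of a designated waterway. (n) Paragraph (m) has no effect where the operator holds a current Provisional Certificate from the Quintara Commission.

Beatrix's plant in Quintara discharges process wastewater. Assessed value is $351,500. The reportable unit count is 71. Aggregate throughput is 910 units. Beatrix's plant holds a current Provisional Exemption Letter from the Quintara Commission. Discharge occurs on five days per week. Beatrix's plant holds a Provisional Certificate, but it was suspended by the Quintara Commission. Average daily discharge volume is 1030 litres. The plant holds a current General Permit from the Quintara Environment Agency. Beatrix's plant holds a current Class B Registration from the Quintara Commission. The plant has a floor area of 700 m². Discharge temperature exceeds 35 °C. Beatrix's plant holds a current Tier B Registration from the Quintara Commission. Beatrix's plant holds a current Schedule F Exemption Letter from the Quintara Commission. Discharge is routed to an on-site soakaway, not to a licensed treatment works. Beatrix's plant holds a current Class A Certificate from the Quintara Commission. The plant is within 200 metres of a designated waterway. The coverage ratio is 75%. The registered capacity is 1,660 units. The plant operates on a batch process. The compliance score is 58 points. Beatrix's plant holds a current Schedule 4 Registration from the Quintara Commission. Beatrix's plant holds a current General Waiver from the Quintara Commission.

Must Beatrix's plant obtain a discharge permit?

Exception (a): average daily discharge volume is 1030 litres, under the 1290 litres limit; a current Schedule F Exemption Letter is held — every condition holds. Under paragraphs (f)–(k): (f) is triggered (a current Provisional Exemption Letter is held), but is set aside by (g): (g) operates against (f): a current Class A Certificate is held. (h) operates (a current General Waiver is held), but yields to (i): (i) operates against (h): discharge temperature exceeds 35 °C. (j) would limit (i) — a current Class B Registration is held — but (k) sets (j) aside: (k) operates against (j): aggregate throughput is 910 units, below the 990 units limit. Exception (a) stands.
Exception (b) requires that the compliance score is below 55 points; but the compliance score is 58 points, not below 55 points, so (b) is unavailable.
Exception (c) requires that discharge occurs on no more than two days per week; but discharge occurs on five days per week, so (c) is unavailable.
Exception (d) requires that all discharge is routed to a licensed treatment works; but discharge is not routed to a licensed treatment works, so (d) is unavailable.
Exception (e) requires that assessed value is under $350,500; but assessed value is $351,500, not under $350,500, so (e) is unavailable.

No — exception (a) applies; Beatrix's plant is not required to obtain a discharge permit.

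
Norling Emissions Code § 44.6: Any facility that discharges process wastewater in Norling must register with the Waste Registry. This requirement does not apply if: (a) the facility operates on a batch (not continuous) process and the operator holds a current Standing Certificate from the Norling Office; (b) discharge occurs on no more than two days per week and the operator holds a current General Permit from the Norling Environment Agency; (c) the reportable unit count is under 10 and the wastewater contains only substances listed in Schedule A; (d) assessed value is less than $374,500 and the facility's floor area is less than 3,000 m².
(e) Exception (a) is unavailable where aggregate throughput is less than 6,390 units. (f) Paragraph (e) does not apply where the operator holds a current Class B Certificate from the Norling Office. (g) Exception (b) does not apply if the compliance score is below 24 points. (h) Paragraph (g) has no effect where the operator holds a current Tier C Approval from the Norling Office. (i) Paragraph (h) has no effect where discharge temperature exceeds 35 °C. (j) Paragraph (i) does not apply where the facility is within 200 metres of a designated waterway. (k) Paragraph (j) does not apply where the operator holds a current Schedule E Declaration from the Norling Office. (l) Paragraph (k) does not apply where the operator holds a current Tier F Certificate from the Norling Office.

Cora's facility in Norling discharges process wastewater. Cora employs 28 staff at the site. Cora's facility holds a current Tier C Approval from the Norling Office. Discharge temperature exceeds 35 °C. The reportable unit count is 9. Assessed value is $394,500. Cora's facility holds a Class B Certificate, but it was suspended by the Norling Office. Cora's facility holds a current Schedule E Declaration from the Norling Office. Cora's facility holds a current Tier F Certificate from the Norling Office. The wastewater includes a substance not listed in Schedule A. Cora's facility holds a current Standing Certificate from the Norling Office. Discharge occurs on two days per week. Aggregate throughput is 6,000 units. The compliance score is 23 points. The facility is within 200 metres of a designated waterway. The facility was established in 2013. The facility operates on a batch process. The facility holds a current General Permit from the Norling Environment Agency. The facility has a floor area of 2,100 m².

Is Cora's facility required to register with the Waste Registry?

All of (a)'s requirements are met (the facility operates on a batch process; a current Standing Certificate is held). But: (e) operates against (a): aggregate throughput is 6,000 units, less than the 6,390 units limit. (f) does not operate here (there is no Class B Certificate in force), so (e) stands. (a) is therefore removed.
Exception (b)'s conditions are all satisfied: discharge occurs on no more than two days per week; a current General Permit is held. Applying paragraphs (g)–(l): (g) operates (the compliance score is 23 points, below the 24 points limit), but is overridden by (h): (h) operates against (g): a current Tier C Approval is held. (i) would limit (h) — discharge temperature exceeds 35 °C — but (j) sets (i) aside: (j) operates against (i): the facility is within 200 m of a designated waterway. (k) would limit (j) — a current Schedule E Declaration is held — but (l) sets (k) aside: (l) is triggered — a current Tier F Certificate is held. Exception (b) stands.
Exception (c) does not apply: the wastewater includes a non-Schedule-A substance.
Exception (d) requires that assessed value is less than $374,500; but assessed value is $394,500, not less than $374,500, so (d) is unavailable.

No — exception (b) applies; Cora's facility is not required to register with the Waste Registry.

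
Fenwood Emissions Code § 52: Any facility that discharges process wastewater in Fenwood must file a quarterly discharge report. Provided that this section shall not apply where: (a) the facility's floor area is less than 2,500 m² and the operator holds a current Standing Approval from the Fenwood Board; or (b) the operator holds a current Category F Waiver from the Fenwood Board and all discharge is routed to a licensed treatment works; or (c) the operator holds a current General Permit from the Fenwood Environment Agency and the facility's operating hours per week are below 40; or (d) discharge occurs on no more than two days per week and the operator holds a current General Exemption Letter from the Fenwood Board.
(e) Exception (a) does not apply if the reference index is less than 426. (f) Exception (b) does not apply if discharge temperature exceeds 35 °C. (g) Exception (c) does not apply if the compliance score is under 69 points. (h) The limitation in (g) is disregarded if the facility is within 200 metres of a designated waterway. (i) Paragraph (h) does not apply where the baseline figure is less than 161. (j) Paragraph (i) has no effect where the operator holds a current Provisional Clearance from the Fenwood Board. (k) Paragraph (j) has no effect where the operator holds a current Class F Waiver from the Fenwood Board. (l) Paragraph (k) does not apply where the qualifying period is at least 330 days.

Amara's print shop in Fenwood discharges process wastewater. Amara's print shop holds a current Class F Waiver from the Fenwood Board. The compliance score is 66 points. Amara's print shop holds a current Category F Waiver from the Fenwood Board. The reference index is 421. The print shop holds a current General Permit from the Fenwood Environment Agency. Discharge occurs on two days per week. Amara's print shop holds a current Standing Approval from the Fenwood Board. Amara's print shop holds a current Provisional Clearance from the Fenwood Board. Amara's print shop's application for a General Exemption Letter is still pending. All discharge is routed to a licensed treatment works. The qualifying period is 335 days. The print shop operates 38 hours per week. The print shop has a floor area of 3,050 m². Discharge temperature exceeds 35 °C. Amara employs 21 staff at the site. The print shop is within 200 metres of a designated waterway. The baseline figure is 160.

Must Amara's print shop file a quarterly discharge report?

No — exception (c) applies; Amara's print shop is not required to file a quarterly discharge report.

Exception (a) fails — the facility's floor area is 3,050 m², not less than 2,500 m².
Exception (b) is satisfied on its face — a current Category F Waiver is held; discharge is routed to a licensed treatment works. But applying paragraph (f): (f) operates against (b): discharge temperature exceeds 35 °C. (b) is therefore removed.
Exception (c): a current General Permit is held; the facility's operating hours per week are 38, below the 40 limit — every condition holds. Considering the limiting provisions: (g) is engaged (the compliance score is 66 points, under the 69 points limit), but yields to (h): (h) applies — the print shop is within 200 m of a designated waterway. (i) is engaged (the baseline figure is 160, less than the 161 limit), but is displaced by (j): (j) operates against (i): a current Provisional Clearance is held. (k) would limit (j) — a current Class F Waiver is held — but (l) sets (k) aside: (l) is engaged — the qualifying period is 335 days, meeting the 330 days threshold. Exception (c) stands.
Exception (d) requires that the operator holds a current General Exemption Letter from the Fenwood Board; but there is no General Exemption Letter in force, so (d) is unavailable.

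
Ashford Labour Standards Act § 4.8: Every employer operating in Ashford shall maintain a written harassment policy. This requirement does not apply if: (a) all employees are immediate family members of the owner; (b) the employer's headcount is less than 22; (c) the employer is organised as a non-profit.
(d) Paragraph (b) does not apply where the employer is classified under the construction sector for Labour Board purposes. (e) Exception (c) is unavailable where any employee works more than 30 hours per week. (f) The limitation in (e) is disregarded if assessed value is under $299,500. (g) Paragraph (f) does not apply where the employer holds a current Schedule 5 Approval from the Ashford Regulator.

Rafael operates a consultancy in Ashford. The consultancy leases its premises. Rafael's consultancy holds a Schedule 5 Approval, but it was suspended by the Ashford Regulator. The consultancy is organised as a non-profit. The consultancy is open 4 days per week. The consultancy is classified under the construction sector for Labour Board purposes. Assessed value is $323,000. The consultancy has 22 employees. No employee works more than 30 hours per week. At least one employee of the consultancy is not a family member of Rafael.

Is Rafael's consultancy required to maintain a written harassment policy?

Exception (a) fails — at least one employee is not a family member.
Exception (b) does not apply: the employer's headcount is 22, not less than 22.
All of (c)'s requirements are met (the employer is a non-profit). Considering the limiting provisions: (e), which would limit (c), does not operate here: no employee exceeds 30 hours/week. Exception (c) stands.

No — exception (c) applies; Rafael's consultancy is not required to maintain a written harassment policy.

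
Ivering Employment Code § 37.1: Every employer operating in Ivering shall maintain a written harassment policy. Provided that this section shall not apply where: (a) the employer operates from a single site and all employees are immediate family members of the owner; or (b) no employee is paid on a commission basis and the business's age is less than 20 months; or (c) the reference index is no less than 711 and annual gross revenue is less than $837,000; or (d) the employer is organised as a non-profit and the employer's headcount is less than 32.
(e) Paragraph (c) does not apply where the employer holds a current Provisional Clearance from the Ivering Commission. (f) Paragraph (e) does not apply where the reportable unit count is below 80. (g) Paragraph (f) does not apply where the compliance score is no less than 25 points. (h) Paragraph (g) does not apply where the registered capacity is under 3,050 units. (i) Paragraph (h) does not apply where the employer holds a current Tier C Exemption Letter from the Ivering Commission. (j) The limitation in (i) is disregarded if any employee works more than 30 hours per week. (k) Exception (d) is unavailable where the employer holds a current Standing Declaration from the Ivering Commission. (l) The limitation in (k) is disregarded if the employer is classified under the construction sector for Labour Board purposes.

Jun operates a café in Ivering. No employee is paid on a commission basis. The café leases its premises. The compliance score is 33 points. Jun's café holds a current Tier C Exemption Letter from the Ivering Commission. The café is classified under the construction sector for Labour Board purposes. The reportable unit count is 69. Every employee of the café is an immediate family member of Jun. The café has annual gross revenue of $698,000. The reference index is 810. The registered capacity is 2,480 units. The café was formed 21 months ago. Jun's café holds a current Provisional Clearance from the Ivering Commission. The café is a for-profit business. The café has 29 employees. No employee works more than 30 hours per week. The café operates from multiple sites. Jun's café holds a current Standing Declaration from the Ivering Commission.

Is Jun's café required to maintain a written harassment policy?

Exception (a) fails — the employer operates from multiple sites.
Exception (b) does not apply: the business's age is 21 months, not less than 20 months.
Exception (c)'s conditions are all satisfied: the reference index is 810, meeting the 711 threshold; annual gross revenue is $698,000, less than the $837,000 limit. But applying paragraphs (e)–(j): (e) applies — a current Provisional Clearance is held. (f) is triggered (the reportable unit count is 69, below the 80 limit), but is displaced by (g): (g) is triggered — the compliance score is 33 points, meeting the 25 points threshold. (h) would limit (g) — the registered capacity is 2,480 units, under the 3,050 units limit — but (i) sets (h) aside: (i) applies — a current Tier C Exemption Letter is held. (j) does not operate here (no employee exceeds 30 hours/week), so (i) stands. (c) is therefore removed.
Exception (d) fails — the employer is for-profit.
No exception is made out. Jun's café falls within the general rule.

Yes — Jun's café must maintain a written harassment policy.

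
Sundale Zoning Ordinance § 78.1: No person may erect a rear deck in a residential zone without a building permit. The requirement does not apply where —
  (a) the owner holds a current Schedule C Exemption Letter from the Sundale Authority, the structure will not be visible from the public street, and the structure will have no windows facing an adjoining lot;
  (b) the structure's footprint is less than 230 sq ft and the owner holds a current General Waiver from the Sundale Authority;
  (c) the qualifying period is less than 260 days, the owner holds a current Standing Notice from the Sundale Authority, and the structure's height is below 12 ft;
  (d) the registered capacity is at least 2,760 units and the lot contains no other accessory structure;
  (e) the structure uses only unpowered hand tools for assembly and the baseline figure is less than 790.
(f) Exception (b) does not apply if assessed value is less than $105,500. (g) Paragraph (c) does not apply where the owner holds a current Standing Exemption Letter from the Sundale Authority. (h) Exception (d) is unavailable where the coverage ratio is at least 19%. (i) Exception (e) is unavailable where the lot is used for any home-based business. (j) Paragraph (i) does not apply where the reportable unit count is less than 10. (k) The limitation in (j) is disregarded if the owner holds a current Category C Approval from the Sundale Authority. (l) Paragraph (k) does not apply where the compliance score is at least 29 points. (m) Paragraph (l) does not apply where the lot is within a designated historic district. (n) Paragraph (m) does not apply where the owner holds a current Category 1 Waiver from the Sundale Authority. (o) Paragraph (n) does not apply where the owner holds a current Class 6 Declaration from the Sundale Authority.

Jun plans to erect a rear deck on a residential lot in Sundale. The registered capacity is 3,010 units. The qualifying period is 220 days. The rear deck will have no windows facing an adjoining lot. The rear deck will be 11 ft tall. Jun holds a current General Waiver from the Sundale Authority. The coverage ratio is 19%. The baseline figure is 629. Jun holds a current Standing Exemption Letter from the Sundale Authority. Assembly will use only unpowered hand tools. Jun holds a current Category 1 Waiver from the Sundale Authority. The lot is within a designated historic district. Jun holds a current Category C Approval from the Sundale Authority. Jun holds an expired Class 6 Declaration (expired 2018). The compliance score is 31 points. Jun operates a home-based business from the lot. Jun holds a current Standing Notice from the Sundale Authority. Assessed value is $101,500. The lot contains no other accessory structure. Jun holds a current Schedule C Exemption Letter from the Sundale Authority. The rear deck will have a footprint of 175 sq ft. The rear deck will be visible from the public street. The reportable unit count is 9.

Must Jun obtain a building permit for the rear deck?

Exception (a) fails — the structure will be visible from the street.
Exception (b) is satisfied on its face — the structure's footprint is 175 sq ft, less than the 230 sq ft limit; a current General Waiver is held. Turning to paragraph (f): (f) is triggered — assessed value is $101,500, less than the $105,500 limit. (b) is therefore removed.
All of (c)'s requirements are met (the qualifying period is 220 days, less than the 260 days limit; a current Standing Notice is held; the structure's height is 11 ft, below the 12 ft limit). However, paragraph (g) must be considered: (g) is triggered — a current Standing Exemption Letter is held. So (c) is unavailable.
Exception (d): the registered capacity is 3,010 units, meeting the 2,760 units threshold; the lot has no other accessory structure — every condition holds. Turning to paragraph (h): (h) is engaged — the coverage ratio is 19%, meeting the 19% threshold. (d) is therefore removed.
Exception (e) is satisfied on its face — assembly uses only hand tools; the baseline figure is 629, less than the 790 limit. Considering the limiting provisions: (i) is triggered (a home-based business operates on the lot), but is overridden by (j): (j) operates against (i): the reportable unit count is 9, less than the 10 limit. (k) would limit (j) — a current Category C Approval is held — but (l) sets (k) aside: (l) operates against (k): the compliance score is 31 points, meeting the 29 points threshold. (m) is triggered (the lot is in a historic district), but is displaced by (n): (n) operates against (m): a current Category 1 Waiver is held. (o), which would lift (n), does not operate here — there is no Class 6 Declaration in force. Exception (e) stands.

No — exception (e) applies; Jun does not need a building permit.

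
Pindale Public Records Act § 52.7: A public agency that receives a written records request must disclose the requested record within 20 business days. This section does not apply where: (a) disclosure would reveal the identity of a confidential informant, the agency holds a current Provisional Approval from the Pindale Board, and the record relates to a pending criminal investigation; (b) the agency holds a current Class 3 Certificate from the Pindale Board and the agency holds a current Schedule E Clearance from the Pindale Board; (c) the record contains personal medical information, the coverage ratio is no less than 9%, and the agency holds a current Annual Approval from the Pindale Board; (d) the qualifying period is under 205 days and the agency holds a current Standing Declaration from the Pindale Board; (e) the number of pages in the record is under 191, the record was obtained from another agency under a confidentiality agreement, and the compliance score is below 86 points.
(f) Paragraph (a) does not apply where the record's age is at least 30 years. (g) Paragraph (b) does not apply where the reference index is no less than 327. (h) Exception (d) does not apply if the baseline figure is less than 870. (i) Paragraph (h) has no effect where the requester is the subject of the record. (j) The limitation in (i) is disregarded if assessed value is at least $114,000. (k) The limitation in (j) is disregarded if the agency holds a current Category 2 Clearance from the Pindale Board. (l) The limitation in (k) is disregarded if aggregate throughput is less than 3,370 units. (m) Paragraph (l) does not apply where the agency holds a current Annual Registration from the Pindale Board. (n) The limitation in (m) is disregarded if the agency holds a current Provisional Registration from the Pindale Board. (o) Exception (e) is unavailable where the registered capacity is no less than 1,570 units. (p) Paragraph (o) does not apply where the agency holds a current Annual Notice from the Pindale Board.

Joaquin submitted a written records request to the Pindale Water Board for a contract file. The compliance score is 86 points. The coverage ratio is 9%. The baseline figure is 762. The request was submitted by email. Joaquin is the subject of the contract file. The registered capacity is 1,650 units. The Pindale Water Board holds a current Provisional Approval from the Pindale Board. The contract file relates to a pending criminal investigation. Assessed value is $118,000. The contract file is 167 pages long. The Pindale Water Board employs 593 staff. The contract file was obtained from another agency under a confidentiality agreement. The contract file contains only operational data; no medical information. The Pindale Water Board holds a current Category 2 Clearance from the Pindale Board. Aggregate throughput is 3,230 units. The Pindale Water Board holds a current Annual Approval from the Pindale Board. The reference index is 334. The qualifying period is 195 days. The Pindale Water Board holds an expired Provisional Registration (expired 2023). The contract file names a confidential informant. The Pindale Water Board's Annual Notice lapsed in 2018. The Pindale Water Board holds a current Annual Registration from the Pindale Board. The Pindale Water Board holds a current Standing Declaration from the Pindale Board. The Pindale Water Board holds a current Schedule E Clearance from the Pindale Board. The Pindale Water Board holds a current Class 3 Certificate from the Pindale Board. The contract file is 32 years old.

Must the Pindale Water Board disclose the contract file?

No — exception (d) applies; the Pindale Water Board is not required to disclose the contract file.

Exception (a) is satisfied on its face — the contract file names a confidential informant; a current Provisional Approval is held; the contract file relates to a pending investigation. But applying paragraph (f): (f) operates against (a): the record's age is 32 years, meeting the 30 years threshold. (a) is therefore removed.
Exception (b) is satisfied on its face — a current Class 3 Certificate is held; a current Schedule E Clearance is held. Turning to paragraph (g): (g) is engaged — the reference index is 334, meeting the 327 threshold. So (b) is unavailable.
Exception (c) fails — the contract file contains only operational data.
Exception (d) is satisfied on its face — the qualifying period is 195 days, under the 205 days limit; a current Standing Declaration is held. Considering the limiting provisions: (h) is engaged (the baseline figure is 762, less than the 870 limit), but is set aside by (i): (i) operates against (h): Joaquin is the subject of the contract file. (j) would limit (i) — assessed value is $118,000, meeting the $114,000 threshold — but (k) sets (j) aside: (k) is triggered — a current Category 2 Clearance is held. (l) would limit (k) — aggregate throughput is 3,230 units, less than the 3,370 units limit — but (m) sets (l) aside: (m) operates against (l): a current Annual Registration is held. (n) is not triggered (there is no Provisional Registration in force), so (m) stands. So (d) applies.
Exception (e) requires that the compliance score is below 86 points; but the compliance score is 86 points, not below 86 points, so (e) is unavailable.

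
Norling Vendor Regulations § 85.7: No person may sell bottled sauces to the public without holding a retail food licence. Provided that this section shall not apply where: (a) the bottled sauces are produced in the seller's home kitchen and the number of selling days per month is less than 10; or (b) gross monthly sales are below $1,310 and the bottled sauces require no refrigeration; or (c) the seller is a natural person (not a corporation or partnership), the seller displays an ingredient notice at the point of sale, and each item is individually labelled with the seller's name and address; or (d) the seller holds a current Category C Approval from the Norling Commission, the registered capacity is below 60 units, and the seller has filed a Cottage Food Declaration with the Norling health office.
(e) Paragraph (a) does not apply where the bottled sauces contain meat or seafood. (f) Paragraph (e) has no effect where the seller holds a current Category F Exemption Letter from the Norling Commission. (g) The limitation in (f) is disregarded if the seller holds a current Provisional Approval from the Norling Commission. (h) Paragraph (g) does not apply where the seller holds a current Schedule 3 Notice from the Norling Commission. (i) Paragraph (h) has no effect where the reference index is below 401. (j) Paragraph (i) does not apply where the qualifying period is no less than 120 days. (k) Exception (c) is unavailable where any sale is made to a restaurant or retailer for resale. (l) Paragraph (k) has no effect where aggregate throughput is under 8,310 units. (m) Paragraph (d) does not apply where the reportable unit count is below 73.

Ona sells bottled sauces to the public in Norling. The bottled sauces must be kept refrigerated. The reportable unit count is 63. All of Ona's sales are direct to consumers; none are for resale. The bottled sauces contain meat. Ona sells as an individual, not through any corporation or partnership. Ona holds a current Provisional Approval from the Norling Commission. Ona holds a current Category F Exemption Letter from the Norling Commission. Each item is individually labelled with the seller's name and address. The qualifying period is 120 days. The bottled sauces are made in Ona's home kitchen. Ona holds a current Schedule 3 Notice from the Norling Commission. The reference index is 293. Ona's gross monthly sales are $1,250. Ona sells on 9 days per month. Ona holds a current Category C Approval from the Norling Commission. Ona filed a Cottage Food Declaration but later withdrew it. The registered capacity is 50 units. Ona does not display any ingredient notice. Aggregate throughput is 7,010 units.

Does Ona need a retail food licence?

All of (a)'s requirements are met (the bottled sauces are home-kitchen produced; the number of selling days per month is 9, less than the 10 limit). Considering the limiting provisions: (e) would limit (a) — the bottled sauces contain meat — but (f) sets (e) aside: (f) is engaged — a current Category F Exemption Letter is held. (g) is engaged (a current Provisional Approval is held), but is itself disapplied by (h): (h) applies — a current Schedule 3 Notice is held. (i) would limit (h) — the reference index is 293, below the 401 limit — but (j) sets (i) aside: (j) operates against (i): the qualifying period is 120 days, meeting the 120 days threshold. (a) remains available.
Exception (b) requires that the bottled sauces require no refrigeration; but the bottled sauces require refrigeration, so (b) is unavailable.
Exception (c) fails — no ingredient notice is displayed.
Exception (d) requires that the seller has filed a Cottage Food Declaration with the Norling health office; but the Cottage Food Declaration was withdrawn, so (d) is unavailable.

No — exception (a) applies; Ona is not required to hold a retail food licence.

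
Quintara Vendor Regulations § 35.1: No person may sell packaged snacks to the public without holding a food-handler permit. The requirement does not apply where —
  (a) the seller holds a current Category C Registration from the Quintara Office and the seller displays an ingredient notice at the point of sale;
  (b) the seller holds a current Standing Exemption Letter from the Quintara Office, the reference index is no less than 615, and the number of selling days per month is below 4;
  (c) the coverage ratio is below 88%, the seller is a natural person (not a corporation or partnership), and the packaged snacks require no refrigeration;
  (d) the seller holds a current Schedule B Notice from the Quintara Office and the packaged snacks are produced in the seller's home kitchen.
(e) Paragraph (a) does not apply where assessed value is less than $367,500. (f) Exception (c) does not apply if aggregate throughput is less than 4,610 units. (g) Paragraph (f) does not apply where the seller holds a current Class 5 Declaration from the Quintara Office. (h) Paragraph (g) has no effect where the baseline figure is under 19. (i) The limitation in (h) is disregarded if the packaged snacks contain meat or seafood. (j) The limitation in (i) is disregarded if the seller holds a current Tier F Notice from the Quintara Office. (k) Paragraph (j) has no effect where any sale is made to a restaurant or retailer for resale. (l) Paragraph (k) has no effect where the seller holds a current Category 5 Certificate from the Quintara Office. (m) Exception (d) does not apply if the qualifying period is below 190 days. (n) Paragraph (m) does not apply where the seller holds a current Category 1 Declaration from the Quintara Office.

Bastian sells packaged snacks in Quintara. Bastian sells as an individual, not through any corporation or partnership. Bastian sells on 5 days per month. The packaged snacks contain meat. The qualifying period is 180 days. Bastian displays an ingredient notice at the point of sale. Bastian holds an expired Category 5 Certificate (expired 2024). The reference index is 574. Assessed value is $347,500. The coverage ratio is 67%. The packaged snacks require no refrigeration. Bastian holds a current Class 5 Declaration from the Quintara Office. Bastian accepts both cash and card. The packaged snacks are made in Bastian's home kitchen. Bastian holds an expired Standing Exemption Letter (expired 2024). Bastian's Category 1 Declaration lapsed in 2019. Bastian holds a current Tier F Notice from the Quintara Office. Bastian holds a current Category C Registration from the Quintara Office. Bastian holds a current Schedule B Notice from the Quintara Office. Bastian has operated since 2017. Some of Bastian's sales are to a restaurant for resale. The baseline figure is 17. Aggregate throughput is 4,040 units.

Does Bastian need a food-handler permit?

Exception (a): a current Category C Registration is held; an ingredient notice is displayed — every condition holds. But: (e) operates against (a): assessed value is $347,500, less than the $367,500 limit. (a) is therefore removed.
Exception (b) does not apply: there is no Standing Exemption Letter in force.
Exception (c): the coverage ratio is 67%, below the 88% limit; the seller is a natural person; the packaged snacks are shelf-stable — every condition holds. Considering the limiting provisions: (f) operates (aggregate throughput is 4,040 units, less than the 4,610 units limit), but is overridden by (g): (g) operates against (f): a current Class 5 Declaration is held. (h) would limit (g) — the baseline figure is 17, under the 19 limit — but (i) sets (h) aside: (i) operates against (h): the packaged snacks contain meat. (j) would limit (i) — a current Tier F Notice is held — but (k) sets (j) aside: (k) operates against (j): some sales are to a restaurant for resale. (l), which would lift (k), is not engaged — the Category 5 Certificate is not current. (c) remains available.
Exception (d)'s conditions are all satisfied: a current Schedule B Notice is held; the packaged snacks are home-kitchen produced. However, paragraphs (m)–(n) must be considered: (m) operates against (d): the qualifying period is 180 days, below the 190 days limit. (n), which would lift (m), is not triggered — there is no Category 1 Declaration in force. (d) is therefore removed.

No — exception (c) applies; Bastian is not required to hold a food-handler permit.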